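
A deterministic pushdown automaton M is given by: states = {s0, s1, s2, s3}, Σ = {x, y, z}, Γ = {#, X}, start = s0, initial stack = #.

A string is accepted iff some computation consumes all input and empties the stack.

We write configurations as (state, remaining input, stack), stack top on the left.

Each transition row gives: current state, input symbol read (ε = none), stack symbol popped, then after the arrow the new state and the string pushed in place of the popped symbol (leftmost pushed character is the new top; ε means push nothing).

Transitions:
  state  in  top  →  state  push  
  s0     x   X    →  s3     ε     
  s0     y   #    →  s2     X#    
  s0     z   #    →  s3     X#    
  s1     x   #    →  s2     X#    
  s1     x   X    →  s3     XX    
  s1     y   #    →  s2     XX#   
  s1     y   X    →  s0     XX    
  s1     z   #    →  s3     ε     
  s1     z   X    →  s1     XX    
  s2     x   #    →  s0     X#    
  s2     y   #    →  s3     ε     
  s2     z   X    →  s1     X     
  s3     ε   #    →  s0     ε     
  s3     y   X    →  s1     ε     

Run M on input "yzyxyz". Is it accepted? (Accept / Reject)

Accept

(s0, yzyxyz, #)
  read y, top #: go to s2, push X# → (s2, zyxyz, X#)
  read z, top X: go to s1, push X → (s1, yxyz, X#)
  read y, top X: go to s0, push XX → (s0, xyz, XX#)
  read x, top X: go to s3, push ε → (s3, yz, X#)
  read y, top X: go to s1, push ε → (s1, z, #)
  read z, top #: go to s3, push ε → (s3, ε, ε)
All input consumed and the stack is empty.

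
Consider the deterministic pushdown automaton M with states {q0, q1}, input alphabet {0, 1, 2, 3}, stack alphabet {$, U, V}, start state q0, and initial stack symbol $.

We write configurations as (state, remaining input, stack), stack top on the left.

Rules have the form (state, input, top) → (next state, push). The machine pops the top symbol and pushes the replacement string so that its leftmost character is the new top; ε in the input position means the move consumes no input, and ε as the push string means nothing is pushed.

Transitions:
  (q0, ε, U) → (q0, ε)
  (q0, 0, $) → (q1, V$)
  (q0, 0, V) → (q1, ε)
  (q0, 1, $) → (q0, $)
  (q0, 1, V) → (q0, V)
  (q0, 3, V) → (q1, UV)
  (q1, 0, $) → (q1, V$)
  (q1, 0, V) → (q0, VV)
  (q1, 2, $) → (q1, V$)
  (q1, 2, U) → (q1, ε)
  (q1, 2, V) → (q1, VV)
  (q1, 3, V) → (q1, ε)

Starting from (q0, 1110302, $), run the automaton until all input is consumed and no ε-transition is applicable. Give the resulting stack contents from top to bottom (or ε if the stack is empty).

(q0, 1110302, $)
  read 1, top $: go to q0, push $ → (q0, 110302, $)
  read 1, top $: go to q0, push $ → (q0, 10302, $)
  read 1, top $: go to q0, push $ → (q0, 0302, $)
  read 0, top $: go to q1, push V$ → (q1, 302, V$)
  read 3, top V: go to q1, push ε → (q1, 02, $)
  read 0, top $: go to q1, push V$ → (q1, 2, V$)
  read 2, top V: go to q1, push VV → (q1, ε, VV$)
All input consumed in state q1 with stack VV$.

VV$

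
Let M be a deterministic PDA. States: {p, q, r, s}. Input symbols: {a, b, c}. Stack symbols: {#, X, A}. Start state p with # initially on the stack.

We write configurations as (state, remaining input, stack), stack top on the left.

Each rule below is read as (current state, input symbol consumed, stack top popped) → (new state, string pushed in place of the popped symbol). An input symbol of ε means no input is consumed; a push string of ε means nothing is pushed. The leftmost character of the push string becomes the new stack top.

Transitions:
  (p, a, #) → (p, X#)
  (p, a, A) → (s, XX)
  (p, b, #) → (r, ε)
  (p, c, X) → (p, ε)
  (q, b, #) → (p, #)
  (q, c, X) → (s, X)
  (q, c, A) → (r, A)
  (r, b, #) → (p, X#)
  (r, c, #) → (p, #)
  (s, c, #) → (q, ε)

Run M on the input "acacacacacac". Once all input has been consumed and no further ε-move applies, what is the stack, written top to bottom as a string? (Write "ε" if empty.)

#

(p, acacacacacac, #) ⊢ (p, cacacacacac, X#) ⊢ (p, acacacacac, #) ⊢ (p, cacacacac, X#) ⊢ (p, acacacac, #) ⊢ (p, cacacac, X#) ⊢ (p, acacac, #) ⊢ (p, cacac, X#) ⊢ (p, acac, #) ⊢ (p, cac, X#) ⊢ (p, ac, #) ⊢ (p, c, X#) ⊢ (p, ε, #)
All input consumed in state p with stack #.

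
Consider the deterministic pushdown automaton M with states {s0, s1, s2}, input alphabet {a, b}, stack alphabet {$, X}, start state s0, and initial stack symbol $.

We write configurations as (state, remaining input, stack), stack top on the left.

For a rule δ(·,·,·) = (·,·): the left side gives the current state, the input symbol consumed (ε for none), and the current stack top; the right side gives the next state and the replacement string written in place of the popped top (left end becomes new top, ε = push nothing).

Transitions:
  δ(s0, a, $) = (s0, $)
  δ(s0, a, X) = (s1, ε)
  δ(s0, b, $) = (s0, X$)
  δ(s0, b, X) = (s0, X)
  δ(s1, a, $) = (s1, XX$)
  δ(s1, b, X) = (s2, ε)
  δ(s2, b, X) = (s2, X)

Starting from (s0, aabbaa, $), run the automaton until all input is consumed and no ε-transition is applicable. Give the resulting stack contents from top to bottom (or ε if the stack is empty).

(s0, aabbaa, $) ⊢ (s0, abbaa, $) ⊢ (s0, bbaa, $) ⊢ (s0, baa, X$) ⊢ (s0, aa, X$) ⊢ (s1, a, $) ⊢ (s1, ε, XX$)
All input consumed in state s1 with stack XX$.

XX$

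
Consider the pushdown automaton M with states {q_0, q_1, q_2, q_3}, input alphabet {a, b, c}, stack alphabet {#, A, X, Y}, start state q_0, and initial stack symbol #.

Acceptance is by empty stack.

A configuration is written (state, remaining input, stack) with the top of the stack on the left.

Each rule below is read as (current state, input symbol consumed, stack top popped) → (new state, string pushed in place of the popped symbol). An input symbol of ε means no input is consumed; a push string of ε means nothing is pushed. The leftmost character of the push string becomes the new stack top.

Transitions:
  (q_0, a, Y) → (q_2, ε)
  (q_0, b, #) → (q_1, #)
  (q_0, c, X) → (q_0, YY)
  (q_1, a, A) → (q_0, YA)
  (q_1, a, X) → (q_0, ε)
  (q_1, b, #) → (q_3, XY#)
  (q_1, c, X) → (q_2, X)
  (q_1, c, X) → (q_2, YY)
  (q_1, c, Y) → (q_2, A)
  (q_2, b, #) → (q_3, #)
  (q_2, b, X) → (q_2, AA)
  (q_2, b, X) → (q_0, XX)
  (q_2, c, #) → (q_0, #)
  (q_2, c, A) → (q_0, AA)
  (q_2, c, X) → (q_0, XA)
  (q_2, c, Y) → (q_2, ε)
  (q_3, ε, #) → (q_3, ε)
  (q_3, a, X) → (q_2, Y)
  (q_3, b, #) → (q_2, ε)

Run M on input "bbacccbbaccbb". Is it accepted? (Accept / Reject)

Accept

One accepting computation: (q_0, bbacccbbaccbb, #) ⊢ (q_1, bacccbbaccbb, #) ⊢ (q_3, acccbbaccbb, XY#) ⊢ (q_2, cccbbaccbb, YY#) ⊢ (q_2, ccbbaccbb, Y#) ⊢ (q_2, cbbaccbb, #) ⊢ (q_0, bbaccbb, #) ⊢ (q_1, baccbb, #) ⊢ (q_3, accbb, XY#) ⊢ (q_2, ccbb, YY#) ⊢ (q_2, cbb, Y#) ⊢ (q_2, bb, #) ⊢ (q_3, b, #) ⊢ (q_2, ε, ε)
All input consumed and the stack is empty.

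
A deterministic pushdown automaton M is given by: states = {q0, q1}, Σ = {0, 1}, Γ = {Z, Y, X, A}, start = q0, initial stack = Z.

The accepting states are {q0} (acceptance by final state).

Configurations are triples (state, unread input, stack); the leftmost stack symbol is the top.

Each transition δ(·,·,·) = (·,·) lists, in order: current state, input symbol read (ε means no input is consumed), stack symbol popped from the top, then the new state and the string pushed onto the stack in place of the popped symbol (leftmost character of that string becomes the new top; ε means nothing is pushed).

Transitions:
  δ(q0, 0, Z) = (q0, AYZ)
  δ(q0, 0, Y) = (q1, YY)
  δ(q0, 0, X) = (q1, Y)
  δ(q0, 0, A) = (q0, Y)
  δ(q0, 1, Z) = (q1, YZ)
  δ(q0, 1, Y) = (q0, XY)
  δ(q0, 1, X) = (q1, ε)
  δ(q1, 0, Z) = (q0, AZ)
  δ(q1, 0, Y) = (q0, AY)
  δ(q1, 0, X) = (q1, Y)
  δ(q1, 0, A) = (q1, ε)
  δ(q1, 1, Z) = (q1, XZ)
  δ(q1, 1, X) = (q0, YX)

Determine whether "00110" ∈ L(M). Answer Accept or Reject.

Accept

(q0, 00110, Z) ⊢ (q0, 0110, AYZ) ⊢ (q0, 110, YYZ) ⊢ (q0, 10, XYYZ) ⊢ (q1, 0, YYZ) ⊢ (q0, ε, AYYZ)
All input consumed; state q0 ∈ F.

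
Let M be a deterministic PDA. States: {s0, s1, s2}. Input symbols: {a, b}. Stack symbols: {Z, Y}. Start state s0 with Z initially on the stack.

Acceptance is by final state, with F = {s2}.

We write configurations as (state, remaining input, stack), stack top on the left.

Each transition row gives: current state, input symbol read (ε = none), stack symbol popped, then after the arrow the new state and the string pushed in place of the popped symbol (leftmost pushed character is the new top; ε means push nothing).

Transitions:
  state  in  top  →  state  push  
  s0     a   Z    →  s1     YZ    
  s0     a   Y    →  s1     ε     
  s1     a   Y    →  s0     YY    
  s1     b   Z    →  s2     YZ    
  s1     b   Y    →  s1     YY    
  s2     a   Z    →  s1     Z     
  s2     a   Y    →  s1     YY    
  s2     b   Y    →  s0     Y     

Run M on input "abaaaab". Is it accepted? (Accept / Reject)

(s0, abaaaab, Z)
  read a, top Z: go to s1, push YZ → (s1, baaaab, YZ)
  read b, top Y: go to s1, push YY → (s1, aaaab, YYZ)
  read a, top Y: go to s0, push YY → (s0, aaab, YYYZ)
  read a, top Y: go to s1, push ε → (s1, aab, YYZ)
  read a, top Y: go to s0, push YY → (s0, ab, YYYZ)
  read a, top Y: go to s1, push ε → (s1, b, YYZ)
  read b, top Y: go to s1, push YY → (s1, ε, YYYZ)
All input consumed; state s1 ∉ F and no further ε-move applies.

Reject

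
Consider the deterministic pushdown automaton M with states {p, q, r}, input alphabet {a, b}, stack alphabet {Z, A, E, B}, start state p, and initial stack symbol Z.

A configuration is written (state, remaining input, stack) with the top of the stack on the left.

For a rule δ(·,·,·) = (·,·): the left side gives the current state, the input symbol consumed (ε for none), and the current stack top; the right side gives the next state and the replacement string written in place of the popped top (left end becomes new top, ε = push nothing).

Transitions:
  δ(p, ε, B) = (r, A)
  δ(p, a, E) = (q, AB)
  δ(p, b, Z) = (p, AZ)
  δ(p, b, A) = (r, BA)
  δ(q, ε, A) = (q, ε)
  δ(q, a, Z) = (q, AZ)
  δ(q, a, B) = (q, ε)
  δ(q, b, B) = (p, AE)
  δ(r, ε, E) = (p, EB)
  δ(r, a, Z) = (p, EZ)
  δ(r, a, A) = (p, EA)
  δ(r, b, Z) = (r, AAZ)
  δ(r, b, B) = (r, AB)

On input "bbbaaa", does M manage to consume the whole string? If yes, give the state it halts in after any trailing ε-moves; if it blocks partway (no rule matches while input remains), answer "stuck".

(p, bbbaaa, Z)
  read b, top Z: go to p, push AZ → (p, bbaaa, AZ)
  read b, top A: go to r, push BA → (r, baaa, BAZ)
  read b, top B: go to r, push AB → (r, aaa, ABAZ)
  read a, top A: go to p, push EA → (p, aa, EABAZ)
  read a, top E: go to q, push AB → (q, a, ABABAZ)
  ε-move, top A: go to q, push ε → (q, a, BABAZ)
  read a, top B: go to q, push ε → (q, ε, ABAZ)
  ε-move, top A: go to q, push ε → (q, ε, BAZ)
All input consumed; M is in state q.

q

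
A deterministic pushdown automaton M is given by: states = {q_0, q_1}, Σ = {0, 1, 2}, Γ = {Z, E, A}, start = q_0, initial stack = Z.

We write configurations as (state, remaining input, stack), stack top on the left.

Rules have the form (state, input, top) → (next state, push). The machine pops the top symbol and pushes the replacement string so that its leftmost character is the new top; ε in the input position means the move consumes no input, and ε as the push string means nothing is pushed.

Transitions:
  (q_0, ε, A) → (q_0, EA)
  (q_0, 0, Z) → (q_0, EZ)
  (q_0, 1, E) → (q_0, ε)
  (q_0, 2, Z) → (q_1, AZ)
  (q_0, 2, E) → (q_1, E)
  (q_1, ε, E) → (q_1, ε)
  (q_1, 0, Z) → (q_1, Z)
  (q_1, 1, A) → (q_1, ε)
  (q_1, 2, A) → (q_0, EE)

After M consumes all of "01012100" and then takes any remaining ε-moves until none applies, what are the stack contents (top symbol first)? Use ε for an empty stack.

(q_0, 01012100, Z) ⊢ (q_0, 1012100, EZ) ⊢ (q_0, 012100, Z) ⊢ (q_0, 12100, EZ) ⊢ (q_0, 2100, Z) ⊢ (q_1, 100, AZ) ⊢ (q_1, 00, Z) ⊢ (q_1, 0, Z) ⊢ (q_1, ε, Z)
All input consumed in state q_1 with stack Z.

Z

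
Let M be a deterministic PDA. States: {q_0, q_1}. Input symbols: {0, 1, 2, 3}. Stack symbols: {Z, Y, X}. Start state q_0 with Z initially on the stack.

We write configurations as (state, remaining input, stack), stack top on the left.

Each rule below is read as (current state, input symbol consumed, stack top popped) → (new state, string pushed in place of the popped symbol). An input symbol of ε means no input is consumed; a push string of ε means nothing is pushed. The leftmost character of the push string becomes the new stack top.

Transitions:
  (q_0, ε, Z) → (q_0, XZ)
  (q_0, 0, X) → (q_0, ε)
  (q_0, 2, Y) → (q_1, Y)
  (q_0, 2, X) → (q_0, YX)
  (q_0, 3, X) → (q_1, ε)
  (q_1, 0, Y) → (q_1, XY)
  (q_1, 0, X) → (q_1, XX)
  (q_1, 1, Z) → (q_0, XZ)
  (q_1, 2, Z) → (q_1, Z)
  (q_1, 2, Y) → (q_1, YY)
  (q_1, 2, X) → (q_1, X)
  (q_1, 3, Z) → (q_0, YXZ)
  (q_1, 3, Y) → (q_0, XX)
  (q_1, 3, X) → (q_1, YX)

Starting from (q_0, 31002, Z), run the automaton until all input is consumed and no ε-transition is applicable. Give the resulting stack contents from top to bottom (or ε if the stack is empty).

(q_0, 31002, Z)
  ε-move, top Z: go to q_0, push XZ → (q_0, 31002, XZ)
  read 3, top X: go to q_1, push ε → (q_1, 1002, Z)
  read 1, top Z: go to q_0, push XZ → (q_0, 002, XZ)
  read 0, top X: go to q_0, push ε → (q_0, 02, Z)
  ε-move, top Z: go to q_0, push XZ → (q_0, 02, XZ)
  read 0, top X: go to q_0, push ε → (q_0, 2, Z)
  ε-move, top Z: go to q_0, push XZ → (q_0, 2, XZ)
  read 2, top X: go to q_0, push YX → (q_0, ε, YXZ)
All input consumed in state q_0 with stack YXZ.

YXZ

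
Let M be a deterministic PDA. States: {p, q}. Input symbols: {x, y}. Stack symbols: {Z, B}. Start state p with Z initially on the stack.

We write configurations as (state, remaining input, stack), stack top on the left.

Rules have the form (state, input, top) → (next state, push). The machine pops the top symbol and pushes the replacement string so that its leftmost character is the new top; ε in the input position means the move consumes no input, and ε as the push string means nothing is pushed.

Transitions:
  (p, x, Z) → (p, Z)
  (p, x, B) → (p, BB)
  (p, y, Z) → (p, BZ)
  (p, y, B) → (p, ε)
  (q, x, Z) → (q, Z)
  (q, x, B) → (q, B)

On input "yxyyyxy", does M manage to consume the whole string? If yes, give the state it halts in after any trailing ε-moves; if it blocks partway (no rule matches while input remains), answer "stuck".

p

(p, yxyyyxy, Z)
  read y, top Z: go to p, push BZ → (p, xyyyxy, BZ)
  read x, top B: go to p, push BB → (p, yyyxy, BBZ)
  read y, top B: go to p, push ε → (p, yyxy, BZ)
  read y, top B: go to p, push ε → (p, yxy, Z)
  read y, top Z: go to p, push BZ → (p, xy, BZ)
  read x, top B: go to p, push BB → (p, y, BBZ)
  read y, top B: go to p, push ε → (p, ε, BZ)
All input consumed; M is in state p.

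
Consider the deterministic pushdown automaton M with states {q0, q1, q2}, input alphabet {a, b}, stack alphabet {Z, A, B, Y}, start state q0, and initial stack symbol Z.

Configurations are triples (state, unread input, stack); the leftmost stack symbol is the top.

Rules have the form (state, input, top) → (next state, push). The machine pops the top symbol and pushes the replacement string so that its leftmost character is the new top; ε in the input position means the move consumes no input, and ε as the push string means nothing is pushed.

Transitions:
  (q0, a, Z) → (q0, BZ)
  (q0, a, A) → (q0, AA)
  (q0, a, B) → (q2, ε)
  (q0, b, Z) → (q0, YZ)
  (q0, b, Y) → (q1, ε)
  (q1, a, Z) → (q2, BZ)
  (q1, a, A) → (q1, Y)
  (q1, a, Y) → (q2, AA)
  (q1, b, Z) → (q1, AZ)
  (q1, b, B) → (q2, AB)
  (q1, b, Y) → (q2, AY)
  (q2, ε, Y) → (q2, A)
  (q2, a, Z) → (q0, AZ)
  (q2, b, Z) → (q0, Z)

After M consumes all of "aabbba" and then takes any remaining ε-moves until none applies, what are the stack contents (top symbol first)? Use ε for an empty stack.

(q0, aabbba, Z)
  read a, top Z: go to q0, push BZ → (q0, abbba, BZ)
  read a, top B: go to q2, push ε → (q2, bbba, Z)
  read b, top Z: go to q0, push Z → (q0, bba, Z)
  read b, top Z: go to q0, push YZ → (q0, ba, YZ)
  read b, top Y: go to q1, push ε → (q1, a, Z)
  read a, top Z: go to q2, push BZ → (q2, ε, BZ)
All input consumed in state q2 with stack BZ.

BZ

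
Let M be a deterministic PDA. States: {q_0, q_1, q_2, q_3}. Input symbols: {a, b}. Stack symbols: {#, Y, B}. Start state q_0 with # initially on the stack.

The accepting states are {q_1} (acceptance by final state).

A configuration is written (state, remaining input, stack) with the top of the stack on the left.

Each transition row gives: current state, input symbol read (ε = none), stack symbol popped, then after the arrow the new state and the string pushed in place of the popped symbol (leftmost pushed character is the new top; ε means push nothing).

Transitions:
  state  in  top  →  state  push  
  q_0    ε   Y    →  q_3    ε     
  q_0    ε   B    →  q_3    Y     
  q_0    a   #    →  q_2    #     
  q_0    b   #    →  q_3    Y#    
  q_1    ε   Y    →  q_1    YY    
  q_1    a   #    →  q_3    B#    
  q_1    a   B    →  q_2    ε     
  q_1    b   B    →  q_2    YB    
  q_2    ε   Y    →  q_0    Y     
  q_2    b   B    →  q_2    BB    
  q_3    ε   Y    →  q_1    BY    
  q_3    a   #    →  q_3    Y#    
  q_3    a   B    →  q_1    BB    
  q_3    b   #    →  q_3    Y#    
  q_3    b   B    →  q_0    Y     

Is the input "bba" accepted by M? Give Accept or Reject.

Accept

(q_0, bba, #)
  read b, top #: go to q_3, push Y# → (q_3, ba, Y#)
  ε-move, top Y: go to q_1, push BY → (q_1, ba, BY#)
  read b, top B: go to q_2, push YB → (q_2, a, YBY#)
  ε-move, top Y: go to q_0, push Y → (q_0, a, YBY#)
  ε-move, top Y: go to q_3, push ε → (q_3, a, BY#)
  read a, top B: go to q_1, push BB → (q_1, ε, BBY#)
All input consumed; state q_1 ∈ F.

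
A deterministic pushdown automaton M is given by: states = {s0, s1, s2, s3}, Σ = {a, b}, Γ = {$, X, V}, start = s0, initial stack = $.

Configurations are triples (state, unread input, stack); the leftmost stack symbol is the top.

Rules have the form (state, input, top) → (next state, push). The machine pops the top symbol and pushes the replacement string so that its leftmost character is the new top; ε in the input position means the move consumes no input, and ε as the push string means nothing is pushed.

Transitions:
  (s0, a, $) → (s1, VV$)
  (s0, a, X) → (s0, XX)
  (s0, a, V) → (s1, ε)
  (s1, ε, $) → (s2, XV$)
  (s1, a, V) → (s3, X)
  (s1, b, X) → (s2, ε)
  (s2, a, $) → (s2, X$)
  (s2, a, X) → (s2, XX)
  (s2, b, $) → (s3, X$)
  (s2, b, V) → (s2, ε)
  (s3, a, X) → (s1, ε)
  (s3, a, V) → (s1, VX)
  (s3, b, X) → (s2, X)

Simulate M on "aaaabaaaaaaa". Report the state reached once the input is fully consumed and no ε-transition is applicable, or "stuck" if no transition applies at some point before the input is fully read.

(s0, aaaabaaaaaaa, $) ⊢ (s1, aaabaaaaaaa, VV$) ⊢ (s3, aabaaaaaaa, XV$) ⊢ (s1, abaaaaaaa, V$) ⊢ (s3, baaaaaaa, X$) ⊢ (s2, aaaaaaa, X$) ⊢ (s2, aaaaaa, XX$) ⊢ (s2, aaaaa, XXX$) ⊢ (s2, aaaa, XXXX$) ⊢ (s2, aaa, XXXXX$) ⊢ (s2, aa, XXXXXX$) ⊢ (s2, a, XXXXXXX$) ⊢ (s2, ε, XXXXXXXX$)
All input consumed; M is in state s2.

s2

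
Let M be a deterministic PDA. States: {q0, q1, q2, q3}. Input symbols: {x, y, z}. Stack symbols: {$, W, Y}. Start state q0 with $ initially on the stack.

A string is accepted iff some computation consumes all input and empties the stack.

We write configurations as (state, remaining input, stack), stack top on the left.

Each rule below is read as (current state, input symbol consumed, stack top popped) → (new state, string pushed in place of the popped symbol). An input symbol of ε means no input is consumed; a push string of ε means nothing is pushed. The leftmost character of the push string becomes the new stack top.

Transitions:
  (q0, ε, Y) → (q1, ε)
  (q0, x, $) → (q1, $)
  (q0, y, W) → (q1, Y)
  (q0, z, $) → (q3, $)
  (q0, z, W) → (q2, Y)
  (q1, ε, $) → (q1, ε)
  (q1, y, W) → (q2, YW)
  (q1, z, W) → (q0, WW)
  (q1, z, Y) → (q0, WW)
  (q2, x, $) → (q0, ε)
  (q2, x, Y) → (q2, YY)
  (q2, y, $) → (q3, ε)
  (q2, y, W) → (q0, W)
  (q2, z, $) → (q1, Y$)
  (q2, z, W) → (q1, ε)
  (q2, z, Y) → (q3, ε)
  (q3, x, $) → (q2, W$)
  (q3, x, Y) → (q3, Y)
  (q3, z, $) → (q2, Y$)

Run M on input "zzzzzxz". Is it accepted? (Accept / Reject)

Accept

(q0, zzzzzxz, $) ⊢ (q3, zzzzxz, $) ⊢ (q2, zzzxz, Y$) ⊢ (q3, zzxz, $) ⊢ (q2, zxz, Y$) ⊢ (q3, xz, $) ⊢ (q2, z, W$) ⊢ (q1, ε, $) ⊢ (q1, ε, ε)
All input consumed and the stack is empty.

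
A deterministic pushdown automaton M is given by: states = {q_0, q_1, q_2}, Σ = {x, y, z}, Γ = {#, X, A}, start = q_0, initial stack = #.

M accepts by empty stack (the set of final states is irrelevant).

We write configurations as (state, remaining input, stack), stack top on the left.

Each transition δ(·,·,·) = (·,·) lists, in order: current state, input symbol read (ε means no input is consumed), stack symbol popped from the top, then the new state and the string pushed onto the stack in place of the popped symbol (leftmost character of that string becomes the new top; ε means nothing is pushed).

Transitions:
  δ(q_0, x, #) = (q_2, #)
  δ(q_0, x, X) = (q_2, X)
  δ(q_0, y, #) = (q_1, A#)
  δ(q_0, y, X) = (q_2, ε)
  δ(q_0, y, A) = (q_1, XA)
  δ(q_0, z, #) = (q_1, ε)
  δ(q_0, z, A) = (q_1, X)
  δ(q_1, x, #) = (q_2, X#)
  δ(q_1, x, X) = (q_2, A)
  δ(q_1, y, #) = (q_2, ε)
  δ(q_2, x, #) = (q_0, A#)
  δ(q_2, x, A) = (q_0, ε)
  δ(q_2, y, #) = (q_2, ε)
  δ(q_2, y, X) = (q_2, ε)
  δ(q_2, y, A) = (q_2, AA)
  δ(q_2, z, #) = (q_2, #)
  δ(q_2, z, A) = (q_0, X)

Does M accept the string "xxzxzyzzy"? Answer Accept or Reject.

(q_0, xxzxzyzzy, #) ⊢ (q_2, xzxzyzzy, #) ⊢ (q_0, zxzyzzy, A#) ⊢ (q_1, xzyzzy, X#) ⊢ (q_2, zyzzy, A#) ⊢ (q_0, yzzy, X#) ⊢ (q_2, zzy, #) ⊢ (q_2, zy, #) ⊢ (q_2, y, #) ⊢ (q_2, ε, ε)
All input consumed and the stack is empty.

Accept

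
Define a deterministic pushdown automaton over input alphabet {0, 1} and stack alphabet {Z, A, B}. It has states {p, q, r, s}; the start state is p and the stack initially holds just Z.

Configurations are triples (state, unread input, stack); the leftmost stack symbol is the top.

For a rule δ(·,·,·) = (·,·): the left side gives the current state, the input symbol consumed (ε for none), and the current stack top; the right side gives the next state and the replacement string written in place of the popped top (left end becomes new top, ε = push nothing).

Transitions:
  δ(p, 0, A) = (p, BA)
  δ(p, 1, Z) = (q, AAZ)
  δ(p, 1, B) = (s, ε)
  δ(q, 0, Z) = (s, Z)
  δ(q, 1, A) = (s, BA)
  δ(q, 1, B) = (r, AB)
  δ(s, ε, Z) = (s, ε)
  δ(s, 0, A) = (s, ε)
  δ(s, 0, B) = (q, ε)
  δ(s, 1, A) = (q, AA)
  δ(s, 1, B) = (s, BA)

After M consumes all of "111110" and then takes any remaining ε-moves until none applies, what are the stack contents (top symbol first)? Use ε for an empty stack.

AAAAAZ

(p, 111110, Z) ⊢ (q, 11110, AAZ) ⊢ (s, 1110, BAAZ) ⊢ (s, 110, BAAAZ) ⊢ (s, 10, BAAAAZ) ⊢ (s, 0, BAAAAAZ) ⊢ (q, ε, AAAAAZ)
All input consumed in state q with stack AAAAAZ.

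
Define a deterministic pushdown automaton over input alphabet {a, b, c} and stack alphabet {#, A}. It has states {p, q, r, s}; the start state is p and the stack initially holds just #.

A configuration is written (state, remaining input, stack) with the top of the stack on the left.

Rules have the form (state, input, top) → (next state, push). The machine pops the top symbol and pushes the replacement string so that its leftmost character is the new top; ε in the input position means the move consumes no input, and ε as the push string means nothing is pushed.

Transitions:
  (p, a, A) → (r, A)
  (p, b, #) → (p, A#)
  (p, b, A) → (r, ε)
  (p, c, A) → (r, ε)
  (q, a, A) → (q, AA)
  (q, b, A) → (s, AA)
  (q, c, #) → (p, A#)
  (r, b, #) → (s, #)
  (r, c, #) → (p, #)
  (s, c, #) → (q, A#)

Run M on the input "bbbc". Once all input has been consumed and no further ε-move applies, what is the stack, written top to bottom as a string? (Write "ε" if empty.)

A#

(p, bbbc, #)
  read b, top #: go to p, push A# → (p, bbc, A#)
  read b, top A: go to r, push ε → (r, bc, #)
  read b, top #: go to s, push # → (s, c, #)
  read c, top #: go to q, push A# → (q, ε, A#)
All input consumed in state q with stack A#.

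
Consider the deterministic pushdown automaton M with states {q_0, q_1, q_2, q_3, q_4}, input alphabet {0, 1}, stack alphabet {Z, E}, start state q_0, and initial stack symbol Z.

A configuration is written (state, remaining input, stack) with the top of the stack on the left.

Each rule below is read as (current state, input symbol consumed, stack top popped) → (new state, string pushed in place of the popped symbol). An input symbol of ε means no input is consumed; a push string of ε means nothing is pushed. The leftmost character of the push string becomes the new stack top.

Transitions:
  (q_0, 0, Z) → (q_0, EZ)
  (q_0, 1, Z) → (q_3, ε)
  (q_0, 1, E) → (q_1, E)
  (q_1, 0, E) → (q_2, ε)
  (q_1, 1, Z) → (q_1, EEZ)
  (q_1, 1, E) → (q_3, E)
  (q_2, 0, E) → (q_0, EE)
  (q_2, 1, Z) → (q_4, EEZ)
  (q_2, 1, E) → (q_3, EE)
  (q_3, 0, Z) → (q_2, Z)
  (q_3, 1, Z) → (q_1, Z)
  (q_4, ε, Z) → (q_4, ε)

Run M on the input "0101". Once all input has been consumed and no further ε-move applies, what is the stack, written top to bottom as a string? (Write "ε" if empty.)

EEZ

(q_0, 0101, Z)
  read 0, top Z: go to q_0, push EZ → (q_0, 101, EZ)
  read 1, top E: go to q_1, push E → (q_1, 01, EZ)
  read 0, top E: go to q_2, push ε → (q_2, 1, Z)
  read 1, top Z: go to q_4, push EEZ → (q_4, ε, EEZ)
All input consumed in state q_4 with stack EEZ.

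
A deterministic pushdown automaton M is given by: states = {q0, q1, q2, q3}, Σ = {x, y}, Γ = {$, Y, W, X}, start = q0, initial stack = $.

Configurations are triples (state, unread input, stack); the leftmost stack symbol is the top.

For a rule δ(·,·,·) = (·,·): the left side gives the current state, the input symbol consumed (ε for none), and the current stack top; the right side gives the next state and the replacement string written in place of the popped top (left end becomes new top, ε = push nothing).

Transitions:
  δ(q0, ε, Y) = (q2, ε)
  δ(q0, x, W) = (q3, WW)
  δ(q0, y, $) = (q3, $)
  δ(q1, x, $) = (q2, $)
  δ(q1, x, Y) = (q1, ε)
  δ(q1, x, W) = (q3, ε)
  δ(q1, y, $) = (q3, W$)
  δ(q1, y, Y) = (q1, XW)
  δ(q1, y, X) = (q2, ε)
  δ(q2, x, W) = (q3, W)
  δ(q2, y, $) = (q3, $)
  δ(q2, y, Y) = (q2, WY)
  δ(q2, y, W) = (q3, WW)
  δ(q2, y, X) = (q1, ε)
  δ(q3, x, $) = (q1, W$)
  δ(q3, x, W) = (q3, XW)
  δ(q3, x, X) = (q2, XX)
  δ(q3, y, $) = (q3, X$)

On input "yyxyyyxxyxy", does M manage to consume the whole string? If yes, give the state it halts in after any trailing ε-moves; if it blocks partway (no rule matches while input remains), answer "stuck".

(q0, yyxyyyxxyxy, $) ⊢ (q3, yxyyyxxyxy, $) ⊢ (q3, xyyyxxyxy, X$) ⊢ (q2, yyyxxyxy, XX$) ⊢ (q1, yyxxyxy, X$) ⊢ (q2, yxxyxy, $) ⊢ (q3, xxyxy, $) ⊢ (q1, xyxy, W$) ⊢ (q3, yxy, $) ⊢ (q3, xy, X$) ⊢ (q2, y, XX$) ⊢ (q1, ε, X$)
All input consumed; M is in state q1.

q1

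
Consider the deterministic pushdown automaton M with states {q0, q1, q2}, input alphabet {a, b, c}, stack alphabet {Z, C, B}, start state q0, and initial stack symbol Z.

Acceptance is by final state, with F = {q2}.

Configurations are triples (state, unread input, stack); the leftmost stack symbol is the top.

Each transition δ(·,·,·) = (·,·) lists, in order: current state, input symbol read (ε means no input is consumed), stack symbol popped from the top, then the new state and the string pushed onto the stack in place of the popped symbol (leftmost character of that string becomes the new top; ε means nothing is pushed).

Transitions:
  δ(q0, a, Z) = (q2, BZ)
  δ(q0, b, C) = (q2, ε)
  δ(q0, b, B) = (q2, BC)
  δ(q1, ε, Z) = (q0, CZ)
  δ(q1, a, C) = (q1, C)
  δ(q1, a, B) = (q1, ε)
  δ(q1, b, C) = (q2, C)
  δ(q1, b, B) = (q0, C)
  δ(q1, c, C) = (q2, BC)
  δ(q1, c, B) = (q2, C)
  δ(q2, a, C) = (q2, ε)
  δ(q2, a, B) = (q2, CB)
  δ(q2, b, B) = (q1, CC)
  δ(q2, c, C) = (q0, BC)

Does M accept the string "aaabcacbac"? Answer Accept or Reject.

(q0, aaabcacbac, Z)
  read a, top Z: go to q2, push BZ → (q2, aabcacbac, BZ)
  read a, top B: go to q2, push CB → (q2, abcacbac, CBZ)
  read a, top C: go to q2, push ε → (q2, bcacbac, BZ)
  read b, top B: go to q1, push CC → (q1, cacbac, CCZ)
  read c, top C: go to q2, push BC → (q2, acbac, BCCZ)
  read a, top B: go to q2, push CB → (q2, cbac, CBCCZ)
  read c, top C: go to q0, push BC → (q0, bac, BCBCCZ)
  read b, top B: go to q2, push BC → (q2, ac, BCCBCCZ)
  read a, top B: go to q2, push CB → (q2, c, CBCCBCCZ)
  read c, top C: go to q0, push BC → (q0, ε, BCBCCBCCZ)
All input consumed; state q0 ∉ F and no further ε-move applies.

Reject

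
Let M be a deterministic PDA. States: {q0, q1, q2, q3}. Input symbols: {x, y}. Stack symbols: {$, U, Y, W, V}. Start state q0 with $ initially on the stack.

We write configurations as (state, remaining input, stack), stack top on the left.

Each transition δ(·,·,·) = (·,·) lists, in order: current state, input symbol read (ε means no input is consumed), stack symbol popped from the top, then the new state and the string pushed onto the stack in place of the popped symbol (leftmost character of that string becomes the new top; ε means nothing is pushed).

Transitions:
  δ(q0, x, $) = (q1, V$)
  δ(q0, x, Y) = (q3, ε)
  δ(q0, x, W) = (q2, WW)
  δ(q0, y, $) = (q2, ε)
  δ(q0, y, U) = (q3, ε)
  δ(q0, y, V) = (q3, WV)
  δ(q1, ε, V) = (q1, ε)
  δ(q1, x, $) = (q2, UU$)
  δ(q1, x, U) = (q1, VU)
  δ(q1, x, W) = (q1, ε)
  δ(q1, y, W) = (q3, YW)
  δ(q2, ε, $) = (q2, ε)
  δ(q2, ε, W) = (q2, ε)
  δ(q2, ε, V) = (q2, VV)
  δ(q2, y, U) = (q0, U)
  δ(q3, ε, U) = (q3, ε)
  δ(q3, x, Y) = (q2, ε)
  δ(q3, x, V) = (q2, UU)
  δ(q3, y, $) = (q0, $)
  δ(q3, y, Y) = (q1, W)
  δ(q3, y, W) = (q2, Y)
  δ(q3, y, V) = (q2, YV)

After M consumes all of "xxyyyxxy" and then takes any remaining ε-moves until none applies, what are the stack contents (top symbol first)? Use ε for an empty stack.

UU$

(q0, xxyyyxxy, $) ⊢ (q1, xyyyxxy, V$) ⊢ (q1, xyyyxxy, $) ⊢ (q2, yyyxxy, UU$) ⊢ (q0, yyxxy, UU$) ⊢ (q3, yxxy, U$) ⊢ (q3, yxxy, $) ⊢ (q0, xxy, $) ⊢ (q1, xy, V$) ⊢ (q1, xy, $) ⊢ (q2, y, UU$) ⊢ (q0, ε, UU$)
All input consumed in state q0 with stack UU$.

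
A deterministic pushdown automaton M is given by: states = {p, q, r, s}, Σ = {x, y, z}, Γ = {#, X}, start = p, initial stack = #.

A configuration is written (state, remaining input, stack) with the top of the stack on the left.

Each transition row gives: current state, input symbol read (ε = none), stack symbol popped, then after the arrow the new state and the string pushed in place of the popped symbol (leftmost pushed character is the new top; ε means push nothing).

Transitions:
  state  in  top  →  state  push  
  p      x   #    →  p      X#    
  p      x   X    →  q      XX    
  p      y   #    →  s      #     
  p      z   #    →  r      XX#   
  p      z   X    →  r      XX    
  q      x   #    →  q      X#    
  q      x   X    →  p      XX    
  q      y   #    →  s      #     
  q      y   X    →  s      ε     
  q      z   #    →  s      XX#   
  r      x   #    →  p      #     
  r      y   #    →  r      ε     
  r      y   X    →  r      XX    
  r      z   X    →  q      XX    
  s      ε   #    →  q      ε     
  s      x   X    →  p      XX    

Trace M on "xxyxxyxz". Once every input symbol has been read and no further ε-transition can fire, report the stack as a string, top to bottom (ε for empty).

(p, xxyxxyxz, #) ⊢ (p, xyxxyxz, X#) ⊢ (q, yxxyxz, XX#) ⊢ (s, xxyxz, X#) ⊢ (p, xyxz, XX#) ⊢ (q, yxz, XXX#) ⊢ (s, xz, XX#) ⊢ (p, z, XXX#) ⊢ (r, ε, XXXX#)
All input consumed in state r with stack XXXX#.

XXXX#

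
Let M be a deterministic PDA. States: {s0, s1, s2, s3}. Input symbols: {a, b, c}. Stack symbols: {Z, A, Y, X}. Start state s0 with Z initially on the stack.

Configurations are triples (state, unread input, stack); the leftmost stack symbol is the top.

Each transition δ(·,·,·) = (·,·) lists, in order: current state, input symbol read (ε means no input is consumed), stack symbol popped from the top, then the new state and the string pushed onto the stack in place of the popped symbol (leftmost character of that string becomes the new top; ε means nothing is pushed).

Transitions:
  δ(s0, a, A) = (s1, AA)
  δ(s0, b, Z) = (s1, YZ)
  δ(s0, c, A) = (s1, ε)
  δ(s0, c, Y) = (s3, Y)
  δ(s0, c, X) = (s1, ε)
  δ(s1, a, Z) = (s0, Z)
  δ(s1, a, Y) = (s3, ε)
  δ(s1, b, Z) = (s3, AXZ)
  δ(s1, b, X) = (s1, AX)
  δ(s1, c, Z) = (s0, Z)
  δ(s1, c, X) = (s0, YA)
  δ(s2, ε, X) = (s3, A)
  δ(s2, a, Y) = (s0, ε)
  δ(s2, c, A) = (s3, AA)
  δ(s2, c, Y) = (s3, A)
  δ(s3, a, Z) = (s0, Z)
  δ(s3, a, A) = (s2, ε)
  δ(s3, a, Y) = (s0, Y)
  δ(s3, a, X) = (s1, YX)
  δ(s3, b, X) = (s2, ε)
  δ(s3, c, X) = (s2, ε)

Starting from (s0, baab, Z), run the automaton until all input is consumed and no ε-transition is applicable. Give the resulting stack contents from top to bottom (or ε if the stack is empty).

YZ

(s0, baab, Z)
  read b, top Z: go to s1, push YZ → (s1, aab, YZ)
  read a, top Y: go to s3, push ε → (s3, ab, Z)
  read a, top Z: go to s0, push Z → (s0, b, Z)
  read b, top Z: go to s1, push YZ → (s1, ε, YZ)
All input consumed in state s1 with stack YZ.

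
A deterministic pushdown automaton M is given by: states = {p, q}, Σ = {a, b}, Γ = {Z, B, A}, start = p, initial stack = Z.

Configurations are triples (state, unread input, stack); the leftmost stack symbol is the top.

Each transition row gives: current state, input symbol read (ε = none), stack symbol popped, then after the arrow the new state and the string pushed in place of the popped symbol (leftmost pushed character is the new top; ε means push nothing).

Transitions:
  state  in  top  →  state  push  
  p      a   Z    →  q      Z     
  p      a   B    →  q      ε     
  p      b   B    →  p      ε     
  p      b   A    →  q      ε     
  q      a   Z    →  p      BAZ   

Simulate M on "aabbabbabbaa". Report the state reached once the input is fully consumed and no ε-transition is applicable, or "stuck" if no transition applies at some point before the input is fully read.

q

(p, aabbabbabbaa, Z)
  read a, top Z: go to q, push Z → (q, abbabbabbaa, Z)
  read a, top Z: go to p, push BAZ → (p, bbabbabbaa, BAZ)
  read b, top B: go to p, push ε → (p, babbabbaa, AZ)
  read b, top A: go to q, push ε → (q, abbabbaa, Z)
  read a, top Z: go to p, push BAZ → (p, bbabbaa, BAZ)
  read b, top B: go to p, push ε → (p, babbaa, AZ)
  read b, top A: go to q, push ε → (q, abbaa, Z)
  read a, top Z: go to p, push BAZ → (p, bbaa, BAZ)
  read b, top B: go to p, push ε → (p, baa, AZ)
  read b, top A: go to q, push ε → (q, aa, Z)
  read a, top Z: go to p, push BAZ → (p, a, BAZ)
  read a, top B: go to q, push ε → (q, ε, AZ)
All input consumed; M is in state q.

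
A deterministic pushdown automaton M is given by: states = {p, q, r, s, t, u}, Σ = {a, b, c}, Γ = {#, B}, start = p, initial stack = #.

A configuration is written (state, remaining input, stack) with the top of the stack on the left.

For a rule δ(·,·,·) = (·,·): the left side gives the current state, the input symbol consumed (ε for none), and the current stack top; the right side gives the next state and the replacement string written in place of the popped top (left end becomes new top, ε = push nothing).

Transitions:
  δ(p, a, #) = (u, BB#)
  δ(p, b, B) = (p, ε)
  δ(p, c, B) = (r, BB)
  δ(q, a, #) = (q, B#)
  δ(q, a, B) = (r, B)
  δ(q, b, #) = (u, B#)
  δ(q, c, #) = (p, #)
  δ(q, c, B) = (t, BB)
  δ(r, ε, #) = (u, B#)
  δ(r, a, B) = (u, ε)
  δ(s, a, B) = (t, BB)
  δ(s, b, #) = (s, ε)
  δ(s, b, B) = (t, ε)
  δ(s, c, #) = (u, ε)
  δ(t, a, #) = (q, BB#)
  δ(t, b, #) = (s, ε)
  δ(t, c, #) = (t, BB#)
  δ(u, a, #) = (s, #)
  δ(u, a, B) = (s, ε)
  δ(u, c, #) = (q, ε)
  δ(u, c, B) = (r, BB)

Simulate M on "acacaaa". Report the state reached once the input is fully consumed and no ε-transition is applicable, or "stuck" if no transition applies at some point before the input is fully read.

(p, acacaaa, #)
  read a, top #: go to u, push BB# → (u, cacaaa, BB#)
  read c, top B: go to r, push BB → (r, acaaa, BBB#)
  read a, top B: go to u, push ε → (u, caaa, BB#)
  read c, top B: go to r, push BB → (r, aaa, BBB#)
  read a, top B: go to u, push ε → (u, aa, BB#)
  read a, top B: go to s, push ε → (s, a, B#)
  read a, top B: go to t, push BB → (t, ε, BB#)
All input consumed; M is in state t.

t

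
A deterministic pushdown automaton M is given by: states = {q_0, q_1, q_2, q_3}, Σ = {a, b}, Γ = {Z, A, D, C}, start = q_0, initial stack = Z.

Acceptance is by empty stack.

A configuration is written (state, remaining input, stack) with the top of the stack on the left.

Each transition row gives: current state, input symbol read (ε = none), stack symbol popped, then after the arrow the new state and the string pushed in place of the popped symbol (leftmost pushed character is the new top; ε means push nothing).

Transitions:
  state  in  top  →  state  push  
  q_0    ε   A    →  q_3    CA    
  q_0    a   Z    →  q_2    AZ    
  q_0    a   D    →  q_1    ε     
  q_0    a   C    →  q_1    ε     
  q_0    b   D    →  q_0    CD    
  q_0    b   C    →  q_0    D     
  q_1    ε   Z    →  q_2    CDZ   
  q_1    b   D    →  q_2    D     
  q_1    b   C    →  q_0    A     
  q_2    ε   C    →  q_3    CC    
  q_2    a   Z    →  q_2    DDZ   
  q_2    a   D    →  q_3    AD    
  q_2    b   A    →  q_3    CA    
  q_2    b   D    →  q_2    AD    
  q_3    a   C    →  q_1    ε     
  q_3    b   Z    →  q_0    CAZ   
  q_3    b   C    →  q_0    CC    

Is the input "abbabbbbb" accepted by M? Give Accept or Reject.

(q_0, abbabbbbb, Z) ⊢ (q_2, bbabbbbb, AZ) ⊢ (q_3, babbbbb, CAZ) ⊢ (q_0, abbbbb, CCAZ) ⊢ (q_1, bbbbb, CAZ) ⊢ (q_0, bbbb, AAZ) ⊢ (q_3, bbbb, CAAZ) ⊢ (q_0, bbb, CCAAZ) ⊢ (q_0, bb, DCAAZ) ⊢ (q_0, b, CDCAAZ) ⊢ (q_0, ε, DDCAAZ)
All input consumed; stack is DDCAAZ, not empty, and no further ε-move applies.

Reject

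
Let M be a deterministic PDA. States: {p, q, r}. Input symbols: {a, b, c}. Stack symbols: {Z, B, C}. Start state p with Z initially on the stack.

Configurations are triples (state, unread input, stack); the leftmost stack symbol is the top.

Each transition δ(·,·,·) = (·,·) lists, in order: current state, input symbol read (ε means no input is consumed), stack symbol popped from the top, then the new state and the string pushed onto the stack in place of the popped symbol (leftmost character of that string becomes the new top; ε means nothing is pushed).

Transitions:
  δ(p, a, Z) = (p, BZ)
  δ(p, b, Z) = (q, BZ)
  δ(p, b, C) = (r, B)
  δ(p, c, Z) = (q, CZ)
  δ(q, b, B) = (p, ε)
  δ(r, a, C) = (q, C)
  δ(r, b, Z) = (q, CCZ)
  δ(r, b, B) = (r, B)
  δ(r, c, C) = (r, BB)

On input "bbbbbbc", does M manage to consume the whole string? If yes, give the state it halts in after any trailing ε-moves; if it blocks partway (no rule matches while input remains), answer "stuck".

(p, bbbbbbc, Z)
  read b, top Z: go to q, push BZ → (q, bbbbbc, BZ)
  read b, top B: go to p, push ε → (p, bbbbc, Z)
  read b, top Z: go to q, push BZ → (q, bbbc, BZ)
  read b, top B: go to p, push ε → (p, bbc, Z)
  read b, top Z: go to q, push BZ → (q, bc, BZ)
  read b, top B: go to p, push ε → (p, c, Z)
  read c, top Z: go to q, push CZ → (q, ε, CZ)
All input consumed; M is in state q.

q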